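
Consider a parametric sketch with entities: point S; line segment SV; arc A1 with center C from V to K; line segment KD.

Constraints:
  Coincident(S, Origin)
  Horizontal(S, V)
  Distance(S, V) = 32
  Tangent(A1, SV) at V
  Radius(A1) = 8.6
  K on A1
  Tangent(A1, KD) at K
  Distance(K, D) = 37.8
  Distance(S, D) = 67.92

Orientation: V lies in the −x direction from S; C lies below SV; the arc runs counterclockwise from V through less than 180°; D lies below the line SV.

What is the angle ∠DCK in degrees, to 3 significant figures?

77.2°

Checks: |SV| = 32.00 ✓; |CK| = 8.600 ✓; ∠(CK, KD) = 90.00° ✓; |KD| = 37.80 ✓; |SD| = 67.92 ✓.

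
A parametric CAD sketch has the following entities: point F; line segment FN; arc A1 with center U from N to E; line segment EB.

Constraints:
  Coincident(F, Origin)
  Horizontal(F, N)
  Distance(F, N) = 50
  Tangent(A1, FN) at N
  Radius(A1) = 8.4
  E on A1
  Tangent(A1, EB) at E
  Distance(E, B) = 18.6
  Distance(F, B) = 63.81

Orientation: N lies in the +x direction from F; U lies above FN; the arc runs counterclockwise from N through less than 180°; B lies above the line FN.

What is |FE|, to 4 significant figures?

59.04

Checks: |UE| = 8.400 ✓; ∠(UE, EB) = 90.00° ✓; |EB| = 18.60 ✓; |FB| = 63.81 ✓.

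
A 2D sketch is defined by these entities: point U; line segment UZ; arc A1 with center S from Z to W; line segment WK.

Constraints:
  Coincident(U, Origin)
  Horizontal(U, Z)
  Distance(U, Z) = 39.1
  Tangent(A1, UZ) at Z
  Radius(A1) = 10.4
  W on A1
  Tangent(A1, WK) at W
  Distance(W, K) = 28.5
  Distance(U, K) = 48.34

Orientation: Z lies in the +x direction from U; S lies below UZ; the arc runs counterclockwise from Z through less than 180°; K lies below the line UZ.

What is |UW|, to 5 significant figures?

30.526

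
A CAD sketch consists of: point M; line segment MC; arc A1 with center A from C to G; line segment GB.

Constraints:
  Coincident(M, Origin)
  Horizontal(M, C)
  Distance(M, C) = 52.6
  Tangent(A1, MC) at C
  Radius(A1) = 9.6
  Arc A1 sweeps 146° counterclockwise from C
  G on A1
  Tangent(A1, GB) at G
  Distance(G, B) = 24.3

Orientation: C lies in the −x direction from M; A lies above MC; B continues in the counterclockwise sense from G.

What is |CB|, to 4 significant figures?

34.47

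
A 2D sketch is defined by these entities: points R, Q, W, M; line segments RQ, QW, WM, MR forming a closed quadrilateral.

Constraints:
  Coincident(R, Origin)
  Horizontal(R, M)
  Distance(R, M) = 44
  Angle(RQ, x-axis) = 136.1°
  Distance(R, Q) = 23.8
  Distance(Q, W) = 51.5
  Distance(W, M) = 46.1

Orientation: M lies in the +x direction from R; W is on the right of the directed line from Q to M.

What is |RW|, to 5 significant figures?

29.596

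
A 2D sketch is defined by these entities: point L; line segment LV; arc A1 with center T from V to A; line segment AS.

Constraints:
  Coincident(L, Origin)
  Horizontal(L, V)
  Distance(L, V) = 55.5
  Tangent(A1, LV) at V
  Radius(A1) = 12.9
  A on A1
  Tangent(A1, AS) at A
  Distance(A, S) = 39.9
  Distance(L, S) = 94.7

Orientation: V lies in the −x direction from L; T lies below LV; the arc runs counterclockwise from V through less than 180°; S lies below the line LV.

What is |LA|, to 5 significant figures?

67.600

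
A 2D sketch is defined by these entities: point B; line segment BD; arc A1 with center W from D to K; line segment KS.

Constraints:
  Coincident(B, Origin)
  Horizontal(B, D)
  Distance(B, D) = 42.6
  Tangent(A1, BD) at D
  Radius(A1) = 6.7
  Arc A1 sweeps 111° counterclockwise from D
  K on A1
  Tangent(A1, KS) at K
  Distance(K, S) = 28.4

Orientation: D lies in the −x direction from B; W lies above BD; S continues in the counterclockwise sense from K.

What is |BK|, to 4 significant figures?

37.47

B is at the origin; BD is horizontal with |BD| = 42.6 and D on the −x side, so D = (-42.60, 0.000). Tangency of A1 to BD means the radius WD is perpendicular to BD, so W = D + (0, 6.7) = (-42.60, 6.700). On A1, D sits at bearing -90° from W; a 111° counterclockwise sweep puts K at bearing 21°, so K = W + 6.7·(cos 21°, sin 21°) = (-36.35, 9.101). Then |BK| = |K − B| = 37.47.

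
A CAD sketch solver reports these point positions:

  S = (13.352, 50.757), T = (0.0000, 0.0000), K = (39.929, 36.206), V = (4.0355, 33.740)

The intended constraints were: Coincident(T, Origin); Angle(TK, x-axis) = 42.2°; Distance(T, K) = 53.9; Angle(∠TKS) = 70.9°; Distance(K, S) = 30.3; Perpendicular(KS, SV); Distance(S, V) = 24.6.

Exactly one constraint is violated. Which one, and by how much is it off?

Distance(S, V) = 24.6 — off by 5.20.

T = (0.00, 0.00) ✓; TK at 42.20° ✓; |TK| = 53.90 ✓; ∠TKS = 70.90° ✓; |KS| = 30.30 ✓; ∠(KS, SV) = 90.00° ✓; |SV| = 19.40 ✗.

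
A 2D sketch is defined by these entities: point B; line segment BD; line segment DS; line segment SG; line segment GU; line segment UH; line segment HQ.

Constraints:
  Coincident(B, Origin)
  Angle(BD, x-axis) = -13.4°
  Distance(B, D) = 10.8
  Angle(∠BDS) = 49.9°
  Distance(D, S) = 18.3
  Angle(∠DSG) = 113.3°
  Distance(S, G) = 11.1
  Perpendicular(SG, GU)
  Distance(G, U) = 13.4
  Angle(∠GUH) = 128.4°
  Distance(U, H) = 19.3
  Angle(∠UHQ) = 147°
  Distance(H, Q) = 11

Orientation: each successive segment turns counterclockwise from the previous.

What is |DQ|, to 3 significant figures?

12.3

B is at the origin; BD runs at -13.4° with length 10.8, so D = (10.5, -2.50). ∠BDS = 49.9° gives DS at 117° from the x-axis; with |DS| = 18.3, S = (2.28, 13.8). ∠DSG = 113.3° gives SG at -177° from the x-axis; with |SG| = 11.1, G = (-8.80, 13.2). SG ⟂ GU, so GU runs at -86.6°; with |GU| = 13.4, U = (-8.00, -0.189). ∠GUH = 128.4° gives UH at -35.0° from the x-axis; with |UH| = 19.3, H = (7.81, -11.3). ∠UHQ = 147.0° gives HQ at -2.00° from the x-axis; with |HQ| = 11.0, Q = (18.8, -11.6). Then |DQ| = |Q − D| = 12.3.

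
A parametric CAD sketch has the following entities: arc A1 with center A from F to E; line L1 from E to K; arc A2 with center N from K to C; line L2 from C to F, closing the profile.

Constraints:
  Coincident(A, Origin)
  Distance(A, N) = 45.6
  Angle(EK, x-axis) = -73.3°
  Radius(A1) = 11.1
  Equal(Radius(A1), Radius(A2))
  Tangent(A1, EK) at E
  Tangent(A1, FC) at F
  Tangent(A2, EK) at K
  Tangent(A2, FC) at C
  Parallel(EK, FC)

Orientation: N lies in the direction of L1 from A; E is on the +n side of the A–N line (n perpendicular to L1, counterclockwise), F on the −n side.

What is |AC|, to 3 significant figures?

46.9

The slot axis is L1's direction at -73.3°, so u = (cos -73.3°, sin -73.3°) = (0.287, -0.958) and n = (−sin -73.3°, cos -73.3°) = (0.958, 0.287). A is at the origin and N lies 45.6 along u from A, so N = 45.6·u = (13.1, -43.7). Tangency of A1 to both parallel lines with radius 11.1 puts E and F at A ± 11.1·n: E = (10.6, 3.19), F = (-10.6, -3.19). Equal radii place K and C the same way about N: K = N + 11.1·n = (23.7, -40.5), C = N − 11.1·n = (2.47, -46.9). Then |AC| = |C − A| = 46.9.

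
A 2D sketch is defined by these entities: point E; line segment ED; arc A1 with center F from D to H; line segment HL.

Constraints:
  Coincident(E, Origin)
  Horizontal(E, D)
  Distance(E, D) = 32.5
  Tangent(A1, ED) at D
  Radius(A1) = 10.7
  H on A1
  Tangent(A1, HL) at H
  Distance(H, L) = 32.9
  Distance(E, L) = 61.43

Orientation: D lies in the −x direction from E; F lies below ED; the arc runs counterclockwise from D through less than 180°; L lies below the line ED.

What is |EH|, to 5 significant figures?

44.497

Checks: E.y = 0.00, D.y = 0.00 ✓; |FH| = 10.70 ✓; ∠(FH, HL) = 90.00° ✓; |HL| = 32.90 ✓; |EL| = 61.43 ✓.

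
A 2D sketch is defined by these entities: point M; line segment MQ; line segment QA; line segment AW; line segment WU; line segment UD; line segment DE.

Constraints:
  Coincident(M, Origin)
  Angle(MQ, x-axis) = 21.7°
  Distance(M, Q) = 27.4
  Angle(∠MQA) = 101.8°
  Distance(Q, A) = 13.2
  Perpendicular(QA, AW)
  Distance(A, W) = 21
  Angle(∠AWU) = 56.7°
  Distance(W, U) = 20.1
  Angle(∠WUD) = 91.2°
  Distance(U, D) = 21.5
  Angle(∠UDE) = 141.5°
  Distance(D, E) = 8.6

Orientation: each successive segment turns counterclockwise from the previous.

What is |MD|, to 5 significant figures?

37.553

M is at the origin; MQ runs at 21.7° with length 27.4, so Q = (25.458, 10.131). ∠MQA = 101.8° gives QA at 99.900° from the x-axis; with |QA| = 13.2, A = (23.189, 23.135). The perpendicularity gives AW at right angles to QA, so AW runs at -170.10°; with |AW| = 21.0, W = (2.5015, 19.524). ∠AWU = 56.7° gives WU at -46.800° from the x-axis; with |WU| = 20.1, U = (16.261, 4.8717). ∠WUD = 91.2° gives UD at 42.000° from the x-axis; with |UD| = 21.5, D = (32.238, 19.258). Then |MD| = |D − M| = 37.553.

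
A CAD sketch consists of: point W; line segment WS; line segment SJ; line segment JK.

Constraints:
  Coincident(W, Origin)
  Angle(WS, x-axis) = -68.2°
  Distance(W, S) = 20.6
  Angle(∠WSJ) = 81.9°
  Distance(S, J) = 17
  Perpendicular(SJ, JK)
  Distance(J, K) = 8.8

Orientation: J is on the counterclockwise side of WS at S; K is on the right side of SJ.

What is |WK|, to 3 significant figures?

32.4

W is at the origin; WS runs at -68.2° with length 20.6, so S = 20.6·(cos -68.2°, sin -68.2°) = (7.65, -19.1). ∠WSJ = 81.9°, so SJ runs at -68.2° + (180° − 81.9°) = 29.9° from the x-axis; with |SJ| = 17.0, J = S + 17.0·(cos 29.9°, sin 29.9°) = (22.4, -10.7). SJ is perpendicular to JK; with |JK| = 8.8 on the right of SJ, K = J + 8.8·(0.498, -0.867) = (26.8, -18.3). Then |WK| = |K − W| = 32.4.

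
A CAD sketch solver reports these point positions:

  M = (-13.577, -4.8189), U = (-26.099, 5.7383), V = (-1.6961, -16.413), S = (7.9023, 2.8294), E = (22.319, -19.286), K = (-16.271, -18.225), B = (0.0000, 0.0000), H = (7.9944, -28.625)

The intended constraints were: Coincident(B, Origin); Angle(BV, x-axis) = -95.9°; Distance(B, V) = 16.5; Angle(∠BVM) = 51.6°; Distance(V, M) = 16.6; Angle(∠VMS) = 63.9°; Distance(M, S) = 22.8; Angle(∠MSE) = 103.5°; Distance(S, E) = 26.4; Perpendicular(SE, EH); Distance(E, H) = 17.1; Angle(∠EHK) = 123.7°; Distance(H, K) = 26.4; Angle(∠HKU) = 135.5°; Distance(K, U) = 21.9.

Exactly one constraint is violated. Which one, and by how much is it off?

Distance(K, U) = 21.9 — off by 4.00.

B = (0.00, 0.00) ✓; BV at -95.90° ✓; |BV| = 16.50 ✓; ∠BVM = 51.60° ✓; |VM| = 16.60 ✓; ∠VMS = 63.90° ✓; |MS| = 22.80 ✓; ∠MSE = 103.5° ✓; |SE| = 26.40 ✓; ∠(SE, EH) = 90.00° ✓; |EH| = 17.10 ✓; ∠EHK = 123.7° ✓; |HK| = 26.40 ✓; ∠HKU = 135.5° ✓; |KU| = 25.90 ✗.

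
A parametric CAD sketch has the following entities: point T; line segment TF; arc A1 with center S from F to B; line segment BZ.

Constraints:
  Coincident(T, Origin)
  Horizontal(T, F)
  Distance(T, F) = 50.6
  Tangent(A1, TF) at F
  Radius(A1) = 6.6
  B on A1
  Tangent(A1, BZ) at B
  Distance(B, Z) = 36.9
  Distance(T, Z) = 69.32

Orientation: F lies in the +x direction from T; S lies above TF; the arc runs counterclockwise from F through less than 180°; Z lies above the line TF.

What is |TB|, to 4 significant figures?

57.63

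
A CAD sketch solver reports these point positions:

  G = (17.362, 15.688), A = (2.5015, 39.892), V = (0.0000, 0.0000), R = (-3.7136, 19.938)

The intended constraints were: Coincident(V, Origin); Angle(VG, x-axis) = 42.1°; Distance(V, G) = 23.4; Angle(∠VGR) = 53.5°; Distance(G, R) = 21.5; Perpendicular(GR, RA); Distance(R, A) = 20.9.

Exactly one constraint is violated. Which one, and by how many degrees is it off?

Perpendicular(GR, RA) — off by 5.90°.

V = (0.00, 0.00) ✓; VG at 42.10° ✓; |VG| = 23.40 ✓; ∠VGR = 53.50° ✓; |GR| = 21.50 ✓; ∠(GR, RA) = 95.90° ✗; |RA| = 20.90 ✓.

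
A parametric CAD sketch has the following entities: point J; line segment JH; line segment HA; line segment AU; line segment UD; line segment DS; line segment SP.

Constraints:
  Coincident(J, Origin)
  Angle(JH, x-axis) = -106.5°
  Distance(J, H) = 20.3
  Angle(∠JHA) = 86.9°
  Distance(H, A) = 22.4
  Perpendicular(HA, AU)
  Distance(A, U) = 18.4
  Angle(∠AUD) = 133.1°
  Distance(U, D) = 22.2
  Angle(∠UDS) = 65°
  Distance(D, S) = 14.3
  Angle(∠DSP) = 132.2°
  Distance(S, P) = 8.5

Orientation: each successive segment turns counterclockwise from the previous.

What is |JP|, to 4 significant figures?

9.087

J is at the origin; JH runs at -106.5° with length 20.3, so H = (-5.766, -19.46). ∠JHA = 86.9° gives HA at -13.40° from the x-axis; with |HA| = 22.4, A = (16.02, -24.66). HA is perpendicular to AU, so AU runs at 76.60°; with |AU| = 18.4, U = (20.29, -6.756). ∠AUD = 133.1° gives UD at 123.5° from the x-axis; with |UD| = 22.2, D = (8.036, 11.76). ∠UDS = 65.0° gives DS at -121.5° from the x-axis; with |DS| = 14.3, S = (0.5641, -0.4366). ∠DSP = 132.2° gives SP at -73.70° from the x-axis; with |SP| = 8.5, P = (2.950, -8.595). Then |JP| = |P − J| = 9.087.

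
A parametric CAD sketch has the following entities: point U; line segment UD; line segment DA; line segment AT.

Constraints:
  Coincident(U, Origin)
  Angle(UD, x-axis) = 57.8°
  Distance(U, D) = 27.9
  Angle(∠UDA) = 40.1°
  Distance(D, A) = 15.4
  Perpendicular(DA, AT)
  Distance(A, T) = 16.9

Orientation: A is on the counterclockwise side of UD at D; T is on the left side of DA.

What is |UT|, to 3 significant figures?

6.04

∠UDA = 40.1°, so DA runs at 57.8° + (180° − 40.1°) = 198° from the x-axis; with |DA| = 15.4, A = D + 15.4·(cos 198°, sin 198°) = (0.196, 18.9). The perpendicularity gives AT at right angles to DA; with |AT| = 16.9 on the left of DA, T = A + 16.9·(0.304, -0.953) = (5.33, 2.83). Then |UT| = |T − U| = 6.04.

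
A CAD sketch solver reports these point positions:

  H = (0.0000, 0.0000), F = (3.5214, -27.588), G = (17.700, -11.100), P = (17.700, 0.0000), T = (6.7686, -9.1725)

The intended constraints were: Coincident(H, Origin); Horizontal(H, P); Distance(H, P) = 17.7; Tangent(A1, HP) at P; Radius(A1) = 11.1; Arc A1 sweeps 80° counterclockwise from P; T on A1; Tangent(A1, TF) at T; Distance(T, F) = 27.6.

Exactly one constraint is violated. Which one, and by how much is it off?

Distance(T, F) = 27.6 — off by 8.90.

H = (0.00, 0.00) ✓; H.y = 0.00, P.y = 0.00 ✓; |HP| = 17.70 ✓; ∠(GP, PH) = 90.00° ✓; |GP| = 11.10 ✓; bearing(G→T) − bearing(G→P) = 80.00° ✓; |GT| = 11.10 ✓; ∠(GT, TF) = 90.00° ✓; |TF| = 18.70 ✗.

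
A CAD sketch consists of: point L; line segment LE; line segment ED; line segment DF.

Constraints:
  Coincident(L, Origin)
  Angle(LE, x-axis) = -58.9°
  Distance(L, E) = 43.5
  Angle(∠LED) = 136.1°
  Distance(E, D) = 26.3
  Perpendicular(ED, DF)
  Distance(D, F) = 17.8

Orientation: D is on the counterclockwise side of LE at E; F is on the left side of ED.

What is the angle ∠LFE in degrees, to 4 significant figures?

46.20°

∠LED = 136.1°, so ED runs at -58.9° + (180° − 136.1°) = -15.00° from the x-axis; with |ED| = 26.3, D = E + 26.3·(cos -15.00°, sin -15.00°) = (47.87, -44.05). ED is perpendicular to DF; with |DF| = 17.8 on the left of ED, F = D + 17.8·(0.2588, 0.9659) = (52.48, -26.86). Then cos ∠LFE = FL·FE / (|FL||FE|), giving 46.20°.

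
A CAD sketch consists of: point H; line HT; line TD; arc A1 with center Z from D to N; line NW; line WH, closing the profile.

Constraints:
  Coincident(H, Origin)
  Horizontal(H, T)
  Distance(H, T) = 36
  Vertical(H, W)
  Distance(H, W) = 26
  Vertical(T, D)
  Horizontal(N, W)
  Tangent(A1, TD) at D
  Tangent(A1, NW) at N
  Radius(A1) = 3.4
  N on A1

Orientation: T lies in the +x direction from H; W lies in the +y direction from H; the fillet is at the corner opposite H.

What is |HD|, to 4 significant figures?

42.51

H is at the origin; HT is horizontal with |HT| = 36.0 and T on the +x side, so T = (36.00, 0.000). H and W share the same x with |HW| = 26.0 and W on the +y side, so W = (0.000, 26.00). The virtual corner opposite H is at (36.00, 26.00). The tangent condition forces ZD to be normal to TD and A1 meets NW tangentially, so ZN is at right angles to NW, with radius 3.4, so the center Z sits 3.4 in from both sides at Z = (32.60, 22.60). That places the tangent points at D = (36.00, 22.60) on TD and N = (32.60, 26.00) on NW. Then |HD| = |D − H| = 42.51.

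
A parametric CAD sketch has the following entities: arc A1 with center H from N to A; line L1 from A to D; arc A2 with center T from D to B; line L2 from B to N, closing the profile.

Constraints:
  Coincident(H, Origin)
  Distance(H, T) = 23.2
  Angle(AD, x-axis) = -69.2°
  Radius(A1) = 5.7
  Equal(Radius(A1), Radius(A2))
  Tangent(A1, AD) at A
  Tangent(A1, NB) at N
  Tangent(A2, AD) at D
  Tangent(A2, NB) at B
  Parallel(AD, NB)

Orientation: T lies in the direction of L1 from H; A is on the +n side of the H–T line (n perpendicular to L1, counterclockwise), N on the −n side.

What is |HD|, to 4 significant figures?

23.89

The slot axis is L1's direction at -69.2°, so u = (cos -69.2°, sin -69.2°) = (0.3551, -0.9348) and n = (−sin -69.2°, cos -69.2°) = (0.9348, 0.3551). H is at the origin and T lies 23.2 along u from H, so T = 23.2·u = (8.238, -21.69). Tangency of A1 to both parallel lines with radius 5.7 puts A and N at H ± 5.7·n: A = (5.329, 2.024), N = (-5.329, -2.024). Equal radii place D and B the same way about T: D = T + 5.7·n = (13.57, -19.66), B = T − 5.7·n = (2.910, -23.71). Then |HD| = |D − H| = 23.89.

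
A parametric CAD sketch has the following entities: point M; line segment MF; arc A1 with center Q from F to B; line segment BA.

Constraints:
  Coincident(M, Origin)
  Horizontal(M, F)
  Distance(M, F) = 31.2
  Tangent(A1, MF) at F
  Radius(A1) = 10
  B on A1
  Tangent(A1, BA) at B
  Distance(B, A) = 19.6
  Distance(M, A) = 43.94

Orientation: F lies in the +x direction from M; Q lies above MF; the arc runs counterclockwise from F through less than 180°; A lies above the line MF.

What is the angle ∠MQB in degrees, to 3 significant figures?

168°

M is at the origin; M and F share the same y with |MF| = 31.2 and F on the +x side, so F = (31.2, 0.00). Since A1 is tangent to MF there, QF ⟂ MF, so Q = F + (0, 10) = (31.2, 10.0). Since QB ⟂ BA (tangency), |QA| = √(10.0² + 19.6²) = 22.0 regardless of where B sits on A1. So A lies on both circle(M, 43.94) and circle(Q, 22.0); the above-MF intersection is A = (30.1, 32.0). B is the foot of the tangent from A: B = (39.9, 15.0).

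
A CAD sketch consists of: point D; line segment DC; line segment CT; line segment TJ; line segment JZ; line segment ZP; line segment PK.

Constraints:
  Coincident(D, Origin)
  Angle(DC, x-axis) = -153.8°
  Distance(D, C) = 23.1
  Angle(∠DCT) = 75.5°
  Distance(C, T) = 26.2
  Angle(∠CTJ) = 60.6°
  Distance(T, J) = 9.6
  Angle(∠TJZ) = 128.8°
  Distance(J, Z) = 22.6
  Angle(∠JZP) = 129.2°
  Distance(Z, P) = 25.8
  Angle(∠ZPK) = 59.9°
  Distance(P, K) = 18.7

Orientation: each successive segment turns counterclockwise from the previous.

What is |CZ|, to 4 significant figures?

12.08

D is at the origin; DC runs at -153.8° with length 23.1, so C = (-20.73, -10.20). ∠DCT = 75.5° gives CT at -49.30° from the x-axis; with |CT| = 26.2, T = (-3.642, -30.06). ∠CTJ = 60.6° gives TJ at 70.10° from the x-axis; with |TJ| = 9.6, J = (-0.3740, -21.04). ∠TJZ = 128.8° gives JZ at 121.3° from the x-axis; with |JZ| = 22.6, Z = (-12.12, -1.724). Then |CZ| = |Z − C| = 12.08.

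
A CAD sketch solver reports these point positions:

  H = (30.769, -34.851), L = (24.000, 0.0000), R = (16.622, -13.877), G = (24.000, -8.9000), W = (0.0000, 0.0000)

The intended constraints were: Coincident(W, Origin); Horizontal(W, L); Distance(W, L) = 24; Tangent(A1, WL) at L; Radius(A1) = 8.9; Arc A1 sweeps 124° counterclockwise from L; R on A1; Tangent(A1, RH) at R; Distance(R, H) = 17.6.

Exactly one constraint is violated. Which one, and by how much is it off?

Distance(R, H) = 17.6 — off by 7.70.

W = (0.00, 0.00) ✓; W.y = 0.00, L.y = 0.00 ✓; |WL| = 24.00 ✓; ∠(GL, LW) = 90.00° ✓; |GL| = 8.900 ✓; bearing(G→R) − bearing(G→L) = 124.0° ✓; |GR| = 8.900 ✓; ∠(GR, RH) = 90.00° ✓; |RH| = 25.30 ✗.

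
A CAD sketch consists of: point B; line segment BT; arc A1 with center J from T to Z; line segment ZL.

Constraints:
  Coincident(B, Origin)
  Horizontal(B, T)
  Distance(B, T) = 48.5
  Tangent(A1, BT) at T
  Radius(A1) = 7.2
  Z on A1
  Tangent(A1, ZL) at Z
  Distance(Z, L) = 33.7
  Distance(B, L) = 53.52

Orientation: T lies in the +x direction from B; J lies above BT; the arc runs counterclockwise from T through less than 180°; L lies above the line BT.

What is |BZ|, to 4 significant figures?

55.66

B is at the origin; BT is horizontal with |BT| = 48.5 and T on the +x side, so T = (48.50, 0.000). The tangent condition forces JT to be normal to BT, so J = T + (0, 7.2) = (48.50, 7.200). Since JZ ⟂ ZL (tangency), |JL| = √(7.2² + 33.7²) = 34.46 regardless of where Z sits on A1. So L lies on both circle(B, 53.52) and circle(J, 34.46); the above-BT intersection is L = (36.22, 39.40). Z is the foot of the tangent from L: Z = (54.54, 11.11).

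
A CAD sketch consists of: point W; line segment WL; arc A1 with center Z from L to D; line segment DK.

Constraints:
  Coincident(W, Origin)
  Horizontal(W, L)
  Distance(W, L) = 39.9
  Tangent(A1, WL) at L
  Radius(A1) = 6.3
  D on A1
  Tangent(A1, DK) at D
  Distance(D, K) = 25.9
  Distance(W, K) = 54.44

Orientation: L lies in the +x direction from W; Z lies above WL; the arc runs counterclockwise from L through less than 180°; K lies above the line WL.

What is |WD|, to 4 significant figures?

46.69

W is at the origin; WL is horizontal with |WL| = 39.9 and L on the +x side, so L = (39.90, 0.000). A1 meets WL tangentially, so ZL is at right angles to WL, so Z = L + (0, 6.3) = (39.90, 6.300). Since ZD ⟂ DK (tangency), |ZK| = √(6.3² + 25.9²) = 26.66 regardless of where D sits on A1. So K lies on both circle(W, 54.44) and circle(Z, 26.66); the above-WL intersection is K = (43.52, 32.71). D is the foot of the tangent from K: D = (46.17, 6.944).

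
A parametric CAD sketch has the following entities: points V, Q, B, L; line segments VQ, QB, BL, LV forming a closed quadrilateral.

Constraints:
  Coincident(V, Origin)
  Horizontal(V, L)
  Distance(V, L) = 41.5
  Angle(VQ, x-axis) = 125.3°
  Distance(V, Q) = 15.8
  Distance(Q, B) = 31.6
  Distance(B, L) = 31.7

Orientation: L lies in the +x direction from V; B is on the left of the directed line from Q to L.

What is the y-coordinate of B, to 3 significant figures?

23.8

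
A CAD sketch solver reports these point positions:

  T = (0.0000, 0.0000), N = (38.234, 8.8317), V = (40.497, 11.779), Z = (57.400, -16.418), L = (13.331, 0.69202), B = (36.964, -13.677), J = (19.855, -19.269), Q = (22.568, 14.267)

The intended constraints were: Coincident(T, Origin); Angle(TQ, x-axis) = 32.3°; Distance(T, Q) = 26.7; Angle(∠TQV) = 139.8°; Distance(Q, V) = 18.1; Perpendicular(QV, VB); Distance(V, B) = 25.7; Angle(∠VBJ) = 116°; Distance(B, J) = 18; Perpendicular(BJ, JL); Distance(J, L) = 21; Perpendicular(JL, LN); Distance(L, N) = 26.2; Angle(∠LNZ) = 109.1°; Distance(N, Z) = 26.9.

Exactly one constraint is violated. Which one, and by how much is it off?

Distance(N, Z) = 26.9 — off by 4.80.

T = (0.00, 0.00) ✓; TQ at 32.30° ✓; |TQ| = 26.70 ✓; ∠TQV = 139.8° ✓; |QV| = 18.10 ✓; ∠(QV, VB) = 90.00° ✓; |VB| = 25.70 ✓; ∠VBJ = 116.0° ✓; |BJ| = 18.00 ✓; ∠(BJ, JL) = 90.00° ✓; |JL| = 21.00 ✓; ∠(JL, LN) = 90.00° ✓; |LN| = 26.20 ✓; ∠LNZ = 109.1° ✓; |NZ| = 31.70 ✗.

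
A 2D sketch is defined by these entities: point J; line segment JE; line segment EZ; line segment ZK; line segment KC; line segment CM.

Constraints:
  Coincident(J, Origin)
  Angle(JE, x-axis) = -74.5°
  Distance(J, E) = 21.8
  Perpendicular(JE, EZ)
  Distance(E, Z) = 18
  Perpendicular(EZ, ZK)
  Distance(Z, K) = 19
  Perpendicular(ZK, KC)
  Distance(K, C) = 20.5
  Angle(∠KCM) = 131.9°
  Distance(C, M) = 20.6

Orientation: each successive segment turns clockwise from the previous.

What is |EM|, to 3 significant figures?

16.7

ZK ⟂ KC, so KC runs at 15.5°; with |KC| = 20.5, C = (3.16, -2.03). ∠KCM = 131.9° gives CM at -32.6° from the x-axis; with |CM| = 20.6, M = (20.5, -13.1). Then |EM| = |M − E| = 16.7.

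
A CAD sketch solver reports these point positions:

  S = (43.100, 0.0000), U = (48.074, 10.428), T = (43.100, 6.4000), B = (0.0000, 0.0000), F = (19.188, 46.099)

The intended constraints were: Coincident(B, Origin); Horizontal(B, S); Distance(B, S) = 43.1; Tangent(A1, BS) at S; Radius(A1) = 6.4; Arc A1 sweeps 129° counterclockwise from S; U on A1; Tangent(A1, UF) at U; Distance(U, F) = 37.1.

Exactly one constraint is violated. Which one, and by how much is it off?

Distance(U, F) = 37.1 — off by 8.80.

B = (0.00, 0.00) ✓; B.y = 0.00, S.y = 0.00 ✓; |BS| = 43.10 ✓; ∠(TS, SB) = 90.00° ✓; |TS| = 6.400 ✓; bearing(T→U) − bearing(T→S) = 129.0° ✓; |TU| = 6.400 ✓; ∠(TU, UF) = 90.00° ✓; |UF| = 45.90 ✗.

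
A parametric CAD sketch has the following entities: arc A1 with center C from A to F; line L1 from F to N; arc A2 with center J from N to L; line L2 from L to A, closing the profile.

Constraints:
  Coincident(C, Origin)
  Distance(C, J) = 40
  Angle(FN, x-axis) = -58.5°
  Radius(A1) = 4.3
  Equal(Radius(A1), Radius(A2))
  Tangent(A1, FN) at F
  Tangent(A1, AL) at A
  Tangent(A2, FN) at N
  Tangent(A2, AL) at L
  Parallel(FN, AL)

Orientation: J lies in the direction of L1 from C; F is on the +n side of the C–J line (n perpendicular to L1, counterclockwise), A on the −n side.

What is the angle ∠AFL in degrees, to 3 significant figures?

77.9°

The slot axis is L1's direction at -58.5°, so u = (cos -58.5°, sin -58.5°) = (0.522, -0.853) and n = (−sin -58.5°, cos -58.5°) = (0.853, 0.522). C is at the origin and J lies 40.0 along u from C, so J = 40.0·u = (20.9, -34.1). Tangency of A1 to both parallel lines with radius 4.3 puts F and A at C ± 4.3·n: F = (3.67, 2.25), A = (-3.67, -2.25). Equal radii place N and L the same way about J: N = J + 4.3·n = (24.6, -31.9), L = J − 4.3·n = (17.2, -36.4). Then cos ∠AFL = FA·FL / (|FA||FL|), giving 77.9°.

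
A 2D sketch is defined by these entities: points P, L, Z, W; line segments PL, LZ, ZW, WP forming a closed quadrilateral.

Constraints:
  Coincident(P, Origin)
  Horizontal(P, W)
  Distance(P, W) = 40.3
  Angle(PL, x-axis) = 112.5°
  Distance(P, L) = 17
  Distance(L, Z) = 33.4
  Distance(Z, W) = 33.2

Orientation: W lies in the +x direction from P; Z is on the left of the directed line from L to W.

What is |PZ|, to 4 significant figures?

37.73

Checks: |LZ| = 33.40 ✓; |ZW| = 33.20 ✓.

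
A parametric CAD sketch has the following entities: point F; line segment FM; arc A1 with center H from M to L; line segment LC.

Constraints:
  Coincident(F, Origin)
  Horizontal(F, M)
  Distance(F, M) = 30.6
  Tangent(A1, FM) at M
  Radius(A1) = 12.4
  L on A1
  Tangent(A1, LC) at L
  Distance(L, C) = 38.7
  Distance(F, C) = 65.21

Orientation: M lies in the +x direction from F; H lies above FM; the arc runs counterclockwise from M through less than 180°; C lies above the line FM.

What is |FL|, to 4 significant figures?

45.04

F is at the origin; F and M share the same y with |FM| = 30.6 and M on the +x side, so M = (30.60, 0.000). A1 meets FM tangentially, so HM is at right angles to FM, so H = M + (0, 12.4) = (30.60, 12.40). Since HL ⟂ LC (tangency), |HC| = √(12.4² + 38.7²) = 40.64 regardless of where L sits on A1. So C lies on both circle(F, 65.21) and circle(H, 40.64); the above-FM intersection is C = (39.19, 52.12). L is the foot of the tangent from C: L = (42.94, 13.60).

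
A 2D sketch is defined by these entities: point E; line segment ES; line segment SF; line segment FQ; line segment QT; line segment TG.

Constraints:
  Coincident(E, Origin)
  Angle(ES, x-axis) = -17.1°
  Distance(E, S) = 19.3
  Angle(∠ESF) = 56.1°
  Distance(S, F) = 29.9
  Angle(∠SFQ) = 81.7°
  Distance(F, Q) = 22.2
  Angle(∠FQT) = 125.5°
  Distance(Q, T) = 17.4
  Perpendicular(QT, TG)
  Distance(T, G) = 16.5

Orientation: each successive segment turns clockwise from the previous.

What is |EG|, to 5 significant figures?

7.1292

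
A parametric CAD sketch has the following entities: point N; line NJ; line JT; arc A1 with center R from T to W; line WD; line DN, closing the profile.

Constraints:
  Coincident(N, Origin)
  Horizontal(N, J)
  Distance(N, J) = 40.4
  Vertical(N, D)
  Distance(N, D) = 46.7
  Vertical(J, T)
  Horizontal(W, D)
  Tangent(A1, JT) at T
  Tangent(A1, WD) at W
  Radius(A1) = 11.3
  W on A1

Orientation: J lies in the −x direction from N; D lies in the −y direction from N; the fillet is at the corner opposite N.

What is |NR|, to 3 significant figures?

45.8

N is at the origin; NJ is horizontal with |NJ| = 40.4 and J on the −x side, so J = (-40.4, 0.00). ND is vertical with |ND| = 46.7 and D on the −y side, so D = (0.00, -46.7). The virtual corner opposite N is at (-40.4, -46.7). The tangent condition forces RT to be normal to JT and tangency of A1 to WD means the radius RW is perpendicular to WD, with radius 11.3, so the center R sits 11.3 in from both sides at R = (-29.1, -35.4). Then |NR| = |R − N| = 45.8.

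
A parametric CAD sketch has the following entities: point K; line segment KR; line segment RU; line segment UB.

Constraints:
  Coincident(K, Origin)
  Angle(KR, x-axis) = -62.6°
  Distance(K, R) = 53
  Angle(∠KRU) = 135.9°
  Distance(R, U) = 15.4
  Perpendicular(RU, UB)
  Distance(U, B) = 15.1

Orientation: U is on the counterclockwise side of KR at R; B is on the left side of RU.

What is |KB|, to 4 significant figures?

57.73

K is at the origin; KR runs at -62.6° with length 53.0, so R = 53.0·(cos -62.6°, sin -62.6°) = (24.39, -47.05). ∠KRU = 135.9°, so RU runs at -62.6° + (180° − 135.9°) = -18.50° from the x-axis; with |RU| = 15.4, U = R + 15.4·(cos -18.50°, sin -18.50°) = (38.99, -51.94). The perpendicularity gives UB at right angles to RU; with |UB| = 15.1 on the left of RU, B = U + 15.1·(0.3173, 0.9483) = (43.79, -37.62). Then |KB| = |B − K| = 57.73.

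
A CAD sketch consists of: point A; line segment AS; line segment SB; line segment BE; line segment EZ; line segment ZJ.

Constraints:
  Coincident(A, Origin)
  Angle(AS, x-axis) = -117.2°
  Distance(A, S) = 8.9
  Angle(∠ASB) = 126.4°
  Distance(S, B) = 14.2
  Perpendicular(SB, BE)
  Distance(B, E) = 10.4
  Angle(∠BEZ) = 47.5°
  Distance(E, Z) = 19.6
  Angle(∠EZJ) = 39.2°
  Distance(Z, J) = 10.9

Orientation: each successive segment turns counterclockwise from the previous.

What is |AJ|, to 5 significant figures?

18.470

A is at the origin; AS runs at -117.2° with length 8.9, so S = (-4.0682, -7.9158). ∠ASB = 126.4° gives SB at -63.600° from the x-axis; with |SB| = 14.2, B = (2.2456, -20.635). SB is perpendicular to BE, so BE runs at 26.400°; with |BE| = 10.4, E = (11.561, -16.011). ∠BEZ = 47.5° gives EZ at 158.90° from the x-axis; with |EZ| = 19.6, Z = (-6.7248, -8.9548). ∠EZJ = 39.2° gives ZJ at -60.300° from the x-axis; with |ZJ| = 10.9, J = (-1.3243, -18.423). Then |AJ| = |J − A| = 18.470.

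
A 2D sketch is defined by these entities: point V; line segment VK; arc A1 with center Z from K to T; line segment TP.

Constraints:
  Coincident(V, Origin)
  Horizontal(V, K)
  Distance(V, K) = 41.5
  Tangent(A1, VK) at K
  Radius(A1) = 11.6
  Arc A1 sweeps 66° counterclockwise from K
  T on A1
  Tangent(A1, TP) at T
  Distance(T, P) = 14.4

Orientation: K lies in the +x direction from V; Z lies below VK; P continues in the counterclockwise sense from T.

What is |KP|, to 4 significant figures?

25.93

V is at the origin; V and K share the same y with |VK| = 41.5 and K on the +x side, so K = (41.50, 0.000). A1 meets VK tangentially, so ZK is at right angles to VK, so Z = K + (0, -11.6) = (41.50, -11.60). On A1, K sits at bearing 90° from Z; a 66° counterclockwise sweep puts T at bearing 156°, so T = Z + 11.6·(cos 156°, sin 156°) = (30.90, -6.882). Since A1 is tangent to TP there, ZT ⟂ TP, so TP runs along (−sin 156°, cos 156°); with |TP| = 14.4, P = (25.05, -20.04). Then |KP| = |P − K| = 25.93.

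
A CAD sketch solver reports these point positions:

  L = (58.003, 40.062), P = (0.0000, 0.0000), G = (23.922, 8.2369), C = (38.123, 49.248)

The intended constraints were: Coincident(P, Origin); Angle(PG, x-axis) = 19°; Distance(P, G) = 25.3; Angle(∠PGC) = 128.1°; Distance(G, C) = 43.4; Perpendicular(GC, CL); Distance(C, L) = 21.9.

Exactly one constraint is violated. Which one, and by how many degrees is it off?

Perpendicular(GC, CL) — off by 5.70°.

P = (0.00, 0.00) ✓; PG at 19.00° ✓; |PG| = 25.30 ✓; ∠PGC = 128.1° ✓; |GC| = 43.40 ✓; ∠(GC, CL) = 95.70° ✗; |CL| = 21.90 ✓.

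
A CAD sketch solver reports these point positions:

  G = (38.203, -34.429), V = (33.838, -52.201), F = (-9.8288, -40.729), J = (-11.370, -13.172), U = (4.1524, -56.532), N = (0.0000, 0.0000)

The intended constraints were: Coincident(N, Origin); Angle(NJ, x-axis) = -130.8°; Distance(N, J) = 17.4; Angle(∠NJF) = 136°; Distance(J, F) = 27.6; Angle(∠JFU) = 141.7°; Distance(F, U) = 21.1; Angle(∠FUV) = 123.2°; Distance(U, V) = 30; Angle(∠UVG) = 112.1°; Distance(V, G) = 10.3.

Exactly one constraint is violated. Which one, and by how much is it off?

Distance(V, G) = 10.3 — off by 8.00.

N = (0.00, 0.00) ✓; NJ at -130.8° ✓; |NJ| = 17.40 ✓; ∠NJF = 136.0° ✓; |JF| = 27.60 ✓; ∠JFU = 141.7° ✓; |FU| = 21.10 ✓; ∠FUV = 123.2° ✓; |UV| = 30.00 ✓; ∠UVG = 112.1° ✓; |VG| = 18.30 ✗.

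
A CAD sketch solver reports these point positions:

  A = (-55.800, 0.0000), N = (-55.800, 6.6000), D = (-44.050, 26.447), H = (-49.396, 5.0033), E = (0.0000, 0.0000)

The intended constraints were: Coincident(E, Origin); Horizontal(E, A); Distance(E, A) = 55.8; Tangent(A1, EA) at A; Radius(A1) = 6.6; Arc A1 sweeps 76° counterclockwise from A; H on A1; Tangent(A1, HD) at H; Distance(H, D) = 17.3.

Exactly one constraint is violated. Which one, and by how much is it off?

Distance(H, D) = 17.3 — off by 4.80.

E = (0.00, 0.00) ✓; E.y = 0.00, A.y = 0.00 ✓; |EA| = 55.80 ✓; ∠(NA, AE) = 90.00° ✓; |NA| = 6.600 ✓; bearing(N→H) − bearing(N→A) = 76.00° ✓; |NH| = 6.600 ✓; ∠(NH, HD) = 90.00° ✓; |HD| = 22.10 ✗.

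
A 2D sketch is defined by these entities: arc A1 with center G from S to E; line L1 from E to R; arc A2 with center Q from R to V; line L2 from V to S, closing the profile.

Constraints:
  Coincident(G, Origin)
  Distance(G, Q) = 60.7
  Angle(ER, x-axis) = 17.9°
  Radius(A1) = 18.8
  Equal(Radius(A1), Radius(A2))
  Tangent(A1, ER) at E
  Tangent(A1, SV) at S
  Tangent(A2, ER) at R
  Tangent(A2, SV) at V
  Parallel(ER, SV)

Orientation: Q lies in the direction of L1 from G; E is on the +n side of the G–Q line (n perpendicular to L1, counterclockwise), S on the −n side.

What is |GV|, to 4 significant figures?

63.54

Tangency of A1 to both parallel lines with radius 18.8 puts E and S at G ± 18.8·n: E = (-5.778, 17.89), S = (5.778, -17.89). Equal radii place R and V the same way about Q: R = Q + 18.8·n = (51.98, 36.55), V = Q − 18.8·n = (63.54, 0.7666). Then |GV| = |V − G| = 63.54.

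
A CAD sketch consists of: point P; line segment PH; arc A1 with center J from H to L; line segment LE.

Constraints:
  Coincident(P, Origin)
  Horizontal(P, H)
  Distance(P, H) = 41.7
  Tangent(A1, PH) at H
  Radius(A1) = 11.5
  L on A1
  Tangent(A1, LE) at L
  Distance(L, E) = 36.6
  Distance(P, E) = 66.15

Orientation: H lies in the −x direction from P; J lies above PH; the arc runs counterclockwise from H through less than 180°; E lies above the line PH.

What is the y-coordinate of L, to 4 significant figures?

15.46

P is at the origin; PH is horizontal with |PH| = 41.7 and H on the −x side, so H = (-41.70, 0.000). The tangent condition forces JH to be normal to PH, so J = H + (0, 11.5) = (-41.70, 11.50). Since JL ⟂ LE (tangency), |JE| = √(11.5² + 36.6²) = 38.36 regardless of where L sits on A1. So E lies on both circle(P, 66.15) and circle(J, 38.36); the above-PH intersection is E = (-43.52, 49.82). L is the foot of the tangent from E: L = (-30.90, 15.46).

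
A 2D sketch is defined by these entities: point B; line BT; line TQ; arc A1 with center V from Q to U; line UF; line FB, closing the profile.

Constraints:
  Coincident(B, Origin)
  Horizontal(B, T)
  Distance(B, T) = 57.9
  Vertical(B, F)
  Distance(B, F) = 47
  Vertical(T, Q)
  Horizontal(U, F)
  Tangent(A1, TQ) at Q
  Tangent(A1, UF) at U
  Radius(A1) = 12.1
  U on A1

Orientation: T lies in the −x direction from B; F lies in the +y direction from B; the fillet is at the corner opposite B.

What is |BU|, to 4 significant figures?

65.62

B is at the origin; B and T share the same y with |BT| = 57.9 and T on the −x side, so T = (-57.90, 0.000). BF is vertical with |BF| = 47.0 and F on the +y side, so F = (0.000, 47.00). The virtual corner opposite B is at (-57.90, 47.00). Since A1 is tangent to TQ there, VQ ⟂ TQ and A1 meets UF tangentially, so VU is at right angles to UF, with radius 12.1, so the center V sits 12.1 in from both sides at V = (-45.80, 34.90). That places the tangent points at Q = (-57.90, 34.90) on TQ and U = (-45.80, 47.00) on UF. Then |BU| = |U − B| = 65.62.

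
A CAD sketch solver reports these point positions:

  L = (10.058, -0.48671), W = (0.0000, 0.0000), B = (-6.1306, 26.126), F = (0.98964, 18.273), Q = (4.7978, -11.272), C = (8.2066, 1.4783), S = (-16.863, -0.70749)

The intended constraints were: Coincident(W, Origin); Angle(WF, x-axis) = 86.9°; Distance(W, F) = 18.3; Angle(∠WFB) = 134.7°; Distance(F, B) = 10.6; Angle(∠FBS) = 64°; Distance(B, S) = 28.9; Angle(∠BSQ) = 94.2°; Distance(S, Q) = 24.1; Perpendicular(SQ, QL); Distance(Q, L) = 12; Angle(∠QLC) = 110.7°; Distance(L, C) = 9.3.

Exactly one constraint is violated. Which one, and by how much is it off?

Distance(L, C) = 9.3 — off by 6.60.

W = (0.00, 0.00) ✓; WF at 86.90° ✓; |WF| = 18.30 ✓; ∠WFB = 134.7° ✓; |FB| = 10.60 ✓; ∠FBS = 64.00° ✓; |BS| = 28.90 ✓; ∠BSQ = 94.20° ✓; |SQ| = 24.10 ✓; ∠(SQ, QL) = 90.00° ✓; |QL| = 12.00 ✓; ∠QLC = 110.7° ✓; |LC| = 2.700 ✗.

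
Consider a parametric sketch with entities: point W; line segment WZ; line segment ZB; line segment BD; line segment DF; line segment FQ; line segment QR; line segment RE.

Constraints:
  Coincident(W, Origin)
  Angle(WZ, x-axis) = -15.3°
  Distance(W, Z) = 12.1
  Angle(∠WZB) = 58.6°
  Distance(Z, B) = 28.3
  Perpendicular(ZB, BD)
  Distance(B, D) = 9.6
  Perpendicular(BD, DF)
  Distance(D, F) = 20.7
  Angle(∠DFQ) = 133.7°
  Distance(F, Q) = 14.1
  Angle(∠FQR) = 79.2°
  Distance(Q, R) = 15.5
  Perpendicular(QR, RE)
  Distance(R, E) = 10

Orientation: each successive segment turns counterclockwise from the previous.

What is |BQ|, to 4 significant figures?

30.45

W is at the origin; WZ runs at -15.3° with length 12.1, so Z = (11.67, -3.193). ∠WZB = 58.6° gives ZB at 106.1° from the x-axis; with |ZB| = 28.3, B = (3.823, 24.00). ZB ⟂ BD, so BD runs at -163.9°; with |BD| = 9.6, D = (-5.400, 21.33). The perpendicularity gives DF at right angles to BD, so DF runs at -73.90°; with |DF| = 20.7, F = (0.3401, 1.447). ∠DFQ = 133.7° gives FQ at -27.60° from the x-axis; with |FQ| = 14.1, Q = (12.84, -5.086). Then |BQ| = |Q − B| = 30.45.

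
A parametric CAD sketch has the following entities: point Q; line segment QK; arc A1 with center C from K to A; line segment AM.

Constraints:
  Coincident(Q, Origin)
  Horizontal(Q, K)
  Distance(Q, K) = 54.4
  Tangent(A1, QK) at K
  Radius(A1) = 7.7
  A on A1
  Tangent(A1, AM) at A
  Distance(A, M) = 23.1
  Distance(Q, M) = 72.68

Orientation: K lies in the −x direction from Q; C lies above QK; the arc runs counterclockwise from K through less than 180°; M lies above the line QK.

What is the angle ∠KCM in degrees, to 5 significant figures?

149.41°

Checks: ∠(CK, KQ) = 90.00° ✓; |CK| = 7.700 ✓; |CA| = 7.700 ✓; ∠(CA, AM) = 90.00° ✓; |AM| = 23.10 ✓; |QM| = 72.68 ✓.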